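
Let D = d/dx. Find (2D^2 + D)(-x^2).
- 2 x - 4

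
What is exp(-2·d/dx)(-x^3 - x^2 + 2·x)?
x \left(- x^{2} + 5 x - 6\right)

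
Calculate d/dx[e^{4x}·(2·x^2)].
4 x \left(2 x + 1\right) e^{4 x}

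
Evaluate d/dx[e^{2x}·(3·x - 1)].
\left(6 x + 1\right) e^{2 x}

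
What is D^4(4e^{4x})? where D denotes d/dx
1024 e^{4 x}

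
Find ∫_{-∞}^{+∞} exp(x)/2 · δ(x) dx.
\frac{1}{2}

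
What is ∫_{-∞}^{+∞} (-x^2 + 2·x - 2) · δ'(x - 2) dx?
2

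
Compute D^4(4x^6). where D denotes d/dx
1440 x^{2}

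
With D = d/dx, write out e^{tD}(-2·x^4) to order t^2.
2 x^{2} \left(- 6 t^{2} - 4 t x - x^{2}\right)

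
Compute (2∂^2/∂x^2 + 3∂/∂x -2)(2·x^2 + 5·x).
- 4 x^{2} + 2 x + 23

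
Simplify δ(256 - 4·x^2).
\frac{\delta(x - 8) + \delta(x + 8)}{64}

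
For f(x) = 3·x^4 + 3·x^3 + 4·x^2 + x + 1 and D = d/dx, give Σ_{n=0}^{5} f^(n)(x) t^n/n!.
3 t^{4} + t^{3} \left(12 x + 3\right) + t^{2} \left(18 x^{2} + 9 x + 4\right) + t \left(12 x^{3} + 9 x^{2} + 8 x + 1\right) + 3 x^{4} + 3 x^{3} + 4 x^{2} + x + 1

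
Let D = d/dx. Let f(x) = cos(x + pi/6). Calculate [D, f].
- \sin{\left(x + \frac{\pi}{6} \right)}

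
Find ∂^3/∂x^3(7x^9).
3528 x^{6}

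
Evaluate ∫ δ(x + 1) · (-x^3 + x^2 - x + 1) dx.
4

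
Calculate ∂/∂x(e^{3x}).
3 e^{3 x}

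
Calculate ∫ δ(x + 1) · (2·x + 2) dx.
0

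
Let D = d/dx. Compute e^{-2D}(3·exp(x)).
3 e^{x - 2}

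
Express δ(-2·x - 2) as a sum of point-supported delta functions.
\frac{\delta(x + 1)}{2}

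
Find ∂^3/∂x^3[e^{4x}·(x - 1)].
\left(64 x - 16\right) e^{4 x}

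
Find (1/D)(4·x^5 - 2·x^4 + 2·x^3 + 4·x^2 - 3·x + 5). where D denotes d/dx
\frac{2 x^{6}}{3} - \frac{2 x^{5}}{5} + \frac{x^{4}}{2} + \frac{4 x^{3}}{3} - \frac{3 x^{2}}{2} + 5 x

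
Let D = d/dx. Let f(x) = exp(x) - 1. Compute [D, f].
e^{x}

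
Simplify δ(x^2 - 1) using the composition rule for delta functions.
\frac{\delta(x - 1) + \delta(x + 1)}{2}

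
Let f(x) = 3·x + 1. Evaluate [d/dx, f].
3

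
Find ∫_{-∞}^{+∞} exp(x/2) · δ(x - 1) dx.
e^{\frac{1}{2}}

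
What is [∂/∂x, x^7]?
7 x^{6}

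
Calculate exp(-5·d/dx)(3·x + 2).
3 x - 13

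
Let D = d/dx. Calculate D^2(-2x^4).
- 24 x^{2}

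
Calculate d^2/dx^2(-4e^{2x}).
- 16 e^{2 x}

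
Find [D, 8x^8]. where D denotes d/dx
64 x^{7}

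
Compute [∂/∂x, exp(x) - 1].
e^{x}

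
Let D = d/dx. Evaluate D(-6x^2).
- 12 x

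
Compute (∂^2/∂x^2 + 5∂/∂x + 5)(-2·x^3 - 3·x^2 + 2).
- 10 x^{3} - 45 x^{2} - 42 x + 4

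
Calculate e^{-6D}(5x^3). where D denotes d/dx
5 x^{3} - 90 x^{2} + 540 x - 1080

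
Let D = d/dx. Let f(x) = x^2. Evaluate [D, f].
2 x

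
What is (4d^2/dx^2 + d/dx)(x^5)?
5 x^{3} \left(x + 16\right)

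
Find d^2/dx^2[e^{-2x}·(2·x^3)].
4 x \left(2 x^{2} - 6 x + 3\right) e^{- 2 x}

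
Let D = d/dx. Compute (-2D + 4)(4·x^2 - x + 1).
16 x^{2} - 20 x + 6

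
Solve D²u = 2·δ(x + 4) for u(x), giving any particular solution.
|x + 4|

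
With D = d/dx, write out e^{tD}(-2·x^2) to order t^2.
- 2 t^{2} - 4 t x - 2 x^{2}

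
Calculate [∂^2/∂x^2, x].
2\frac{d}{dx}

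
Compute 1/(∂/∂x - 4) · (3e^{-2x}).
- \frac{e^{- 2 x}}{2}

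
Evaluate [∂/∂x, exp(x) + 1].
e^{x}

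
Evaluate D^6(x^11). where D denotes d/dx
332640 x^{5}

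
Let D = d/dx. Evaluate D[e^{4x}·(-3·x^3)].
x^{2} \left(- 12 x - 9\right) e^{4 x}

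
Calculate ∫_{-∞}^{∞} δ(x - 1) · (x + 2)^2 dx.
9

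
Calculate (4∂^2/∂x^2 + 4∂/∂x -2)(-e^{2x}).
- 22 e^{2 x}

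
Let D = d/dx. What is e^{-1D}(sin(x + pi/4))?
\sin{\left(x - 1 + \frac{\pi}{4} \right)}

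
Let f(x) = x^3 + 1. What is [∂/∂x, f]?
3 x^{2}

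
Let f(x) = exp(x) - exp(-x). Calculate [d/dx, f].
2 \cosh{\left(x \right)}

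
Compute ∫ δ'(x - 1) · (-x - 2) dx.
1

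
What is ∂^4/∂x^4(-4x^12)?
- 47520 x^{8}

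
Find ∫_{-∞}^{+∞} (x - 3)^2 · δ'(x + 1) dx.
8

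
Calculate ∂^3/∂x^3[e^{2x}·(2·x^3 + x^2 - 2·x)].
16 x \left(x^{2} + 5 x + 5\right) e^{2 x}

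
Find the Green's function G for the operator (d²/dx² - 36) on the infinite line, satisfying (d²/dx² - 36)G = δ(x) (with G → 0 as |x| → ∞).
-\frac{e^{-6|x|}}{12}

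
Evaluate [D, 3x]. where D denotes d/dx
3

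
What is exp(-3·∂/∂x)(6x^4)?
6 x^{4} - 72 x^{3} + 324 x^{2} - 648 x + 486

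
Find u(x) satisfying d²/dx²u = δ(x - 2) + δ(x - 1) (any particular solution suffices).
\frac{|x - 2|}{2} + \frac{|x - 1|}{2}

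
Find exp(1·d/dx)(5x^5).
5 x^{5} + 25 x^{4} + 50 x^{3} + 50 x^{2} + 25 x + 5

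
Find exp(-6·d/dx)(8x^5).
8 x^{5} - 240 x^{4} + 2880 x^{3} - 17280 x^{2} + 51840 x - 62208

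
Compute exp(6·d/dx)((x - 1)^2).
x^{2} + 10 x + 25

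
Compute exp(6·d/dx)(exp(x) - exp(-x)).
2 \sinh{\left(x + 6 \right)}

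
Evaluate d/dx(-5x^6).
- 30 x^{5}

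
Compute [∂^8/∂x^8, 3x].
24\frac{d^{7}}{dx^{7}}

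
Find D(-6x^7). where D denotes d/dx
- 42 x^{6}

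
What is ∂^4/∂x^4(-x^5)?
- 120 x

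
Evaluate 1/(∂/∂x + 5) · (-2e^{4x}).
- \frac{2 e^{4 x}}{9}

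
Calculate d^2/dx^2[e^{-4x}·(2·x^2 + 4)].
4 \left(8 x^{2} - 8 x + 17\right) e^{- 4 x}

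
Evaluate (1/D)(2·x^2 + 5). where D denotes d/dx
\frac{2 x^{3}}{3} + 5 x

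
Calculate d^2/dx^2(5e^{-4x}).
80 e^{- 4 x}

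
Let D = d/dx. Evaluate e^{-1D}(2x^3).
2 x^{3} - 6 x^{2} + 6 x - 2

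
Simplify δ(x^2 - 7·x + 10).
\frac{\delta(x - 2) + \delta(x - 5)}{3}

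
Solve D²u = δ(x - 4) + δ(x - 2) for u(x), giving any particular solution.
\frac{|x - 4|}{2} + \frac{|x - 2|}{2}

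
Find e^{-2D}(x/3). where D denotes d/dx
\frac{x}{3} - \frac{2}{3}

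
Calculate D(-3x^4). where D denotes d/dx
- 12 x^{3}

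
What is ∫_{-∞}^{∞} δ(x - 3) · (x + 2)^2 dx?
25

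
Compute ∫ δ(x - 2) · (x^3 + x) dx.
10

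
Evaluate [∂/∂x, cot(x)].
- \frac{1}{\sin^{2}{\left(x \right)}}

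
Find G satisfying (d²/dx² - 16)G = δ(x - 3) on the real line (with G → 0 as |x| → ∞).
-\frac{e^{-4|x - 3|}}{8}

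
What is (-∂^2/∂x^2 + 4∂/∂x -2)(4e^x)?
4 e^{x}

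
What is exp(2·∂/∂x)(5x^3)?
5 x^{3} + 30 x^{2} + 60 x + 40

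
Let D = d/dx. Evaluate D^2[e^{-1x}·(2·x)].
2 \left(x - 2\right) e^{- x}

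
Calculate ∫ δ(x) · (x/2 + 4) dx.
4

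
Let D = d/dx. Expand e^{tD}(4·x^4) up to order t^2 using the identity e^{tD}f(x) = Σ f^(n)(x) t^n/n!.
4 x^{2} \left(6 t^{2} + 4 t x + x^{2}\right)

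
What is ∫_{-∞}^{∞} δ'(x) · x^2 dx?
0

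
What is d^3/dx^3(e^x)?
e^{x}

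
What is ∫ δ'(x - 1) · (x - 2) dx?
-1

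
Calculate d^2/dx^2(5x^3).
30 x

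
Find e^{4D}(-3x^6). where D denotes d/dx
- 3 x^{6} - 72 x^{5} - 720 x^{4} - 3840 x^{3} - 11520 x^{2} - 18432 x - 12288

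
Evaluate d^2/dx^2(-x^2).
-2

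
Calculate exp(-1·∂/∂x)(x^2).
x^{2} - 2 x + 1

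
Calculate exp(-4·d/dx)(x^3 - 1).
x^{3} - 12 x^{2} + 48 x - 65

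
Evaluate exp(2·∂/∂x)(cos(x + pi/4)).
\cos{\left(x + \frac{\pi}{4} + 2 \right)}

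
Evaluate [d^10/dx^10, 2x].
20\frac{d^{9}}{dx^{9}}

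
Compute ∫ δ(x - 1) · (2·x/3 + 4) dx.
\frac{14}{3}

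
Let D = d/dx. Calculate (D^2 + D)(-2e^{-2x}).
- 4 e^{- 2 x}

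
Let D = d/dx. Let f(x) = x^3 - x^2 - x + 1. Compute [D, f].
3 x^{2} - 2 x - 1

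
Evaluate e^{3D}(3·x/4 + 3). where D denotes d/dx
\frac{3 x}{4} + \frac{21}{4}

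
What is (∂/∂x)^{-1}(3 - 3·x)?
- \frac{3 x^{2}}{2} + 3 x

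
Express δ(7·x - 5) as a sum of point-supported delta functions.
\frac{\delta(x - 5/7)}{7}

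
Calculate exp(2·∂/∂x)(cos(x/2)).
\cos{\left(\frac{x}{2} + 1 \right)}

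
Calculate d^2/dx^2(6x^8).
336 x^{6}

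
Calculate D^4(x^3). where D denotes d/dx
0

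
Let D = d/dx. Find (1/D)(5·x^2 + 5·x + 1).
\frac{5 x^{3}}{3} + \frac{5 x^{2}}{2} + x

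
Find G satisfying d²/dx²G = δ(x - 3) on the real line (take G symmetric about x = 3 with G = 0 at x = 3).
\frac{|x - 3|}{2}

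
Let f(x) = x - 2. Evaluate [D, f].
1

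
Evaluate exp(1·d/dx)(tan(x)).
\tan{\left(x + 1 \right)}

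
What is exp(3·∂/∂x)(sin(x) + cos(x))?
\sqrt{2} \sin{\left(x + \frac{\pi}{4} + 3 \right)}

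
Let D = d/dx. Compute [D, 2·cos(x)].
- 2 \sin{\left(x \right)}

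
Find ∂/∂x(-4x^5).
- 20 x^{4}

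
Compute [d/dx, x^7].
7 x^{6}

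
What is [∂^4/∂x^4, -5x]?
-20\frac{d^{3}}{dx^{3}}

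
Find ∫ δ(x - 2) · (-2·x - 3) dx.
-7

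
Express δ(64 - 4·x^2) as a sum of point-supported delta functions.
\frac{\delta(x - 4) + \delta(x + 4)}{32}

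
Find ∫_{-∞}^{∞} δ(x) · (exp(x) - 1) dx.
0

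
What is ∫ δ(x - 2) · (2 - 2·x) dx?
-2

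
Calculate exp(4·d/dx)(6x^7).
6 x^{7} + 168 x^{6} + 2016 x^{5} + 13440 x^{4} + 53760 x^{3} + 129024 x^{2} + 172032 x + 98304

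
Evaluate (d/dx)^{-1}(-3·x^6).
- \frac{3 x^{7}}{7}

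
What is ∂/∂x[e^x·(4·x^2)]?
4 x \left(x + 2\right) e^{x}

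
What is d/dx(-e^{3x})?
- 3 e^{3 x}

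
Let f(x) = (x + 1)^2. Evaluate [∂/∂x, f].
2 x + 2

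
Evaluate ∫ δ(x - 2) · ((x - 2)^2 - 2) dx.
-2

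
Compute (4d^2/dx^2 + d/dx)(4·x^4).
16 x^{2} \left(x + 12\right)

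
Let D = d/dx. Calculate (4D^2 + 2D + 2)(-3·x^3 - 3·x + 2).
- 6 x^{3} - 18 x^{2} - 78 x - 2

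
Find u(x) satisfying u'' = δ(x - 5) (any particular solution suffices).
\frac{|x - 5|}{2}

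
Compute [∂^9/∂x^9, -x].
-9\frac{d^{8}}{dx^{8}}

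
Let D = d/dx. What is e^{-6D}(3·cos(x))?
3 \cos{\left(x - 6 \right)}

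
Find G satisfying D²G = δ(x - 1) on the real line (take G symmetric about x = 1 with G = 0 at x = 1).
\frac{|x - 1|}{2}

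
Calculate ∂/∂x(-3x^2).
- 6 x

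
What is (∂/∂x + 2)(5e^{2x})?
20 e^{2 x}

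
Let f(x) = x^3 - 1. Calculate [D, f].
3 x^{2}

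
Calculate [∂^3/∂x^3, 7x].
21\frac{d^{2}}{dx^{2}}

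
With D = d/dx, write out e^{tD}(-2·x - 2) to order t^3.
- 2 t - 2 x - 2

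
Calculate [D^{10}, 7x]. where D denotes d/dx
70D^{9}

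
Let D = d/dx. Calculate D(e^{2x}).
2 e^{2 x}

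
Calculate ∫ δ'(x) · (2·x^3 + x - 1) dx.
-1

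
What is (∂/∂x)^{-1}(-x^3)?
- \frac{x^{4}}{4}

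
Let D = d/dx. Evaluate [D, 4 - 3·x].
-3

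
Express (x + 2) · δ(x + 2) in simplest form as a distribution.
0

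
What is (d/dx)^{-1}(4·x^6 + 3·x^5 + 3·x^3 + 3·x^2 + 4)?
\frac{4 x^{7}}{7} + \frac{x^{6}}{2} + \frac{3 x^{4}}{4} + x^{3} + 4 x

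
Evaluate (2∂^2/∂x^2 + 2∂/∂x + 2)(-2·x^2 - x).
- 4 x^{2} - 10 x - 10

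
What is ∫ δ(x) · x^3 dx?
0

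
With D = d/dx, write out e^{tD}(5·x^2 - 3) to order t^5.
5 t^{2} + 10 t x + 5 x^{2} - 3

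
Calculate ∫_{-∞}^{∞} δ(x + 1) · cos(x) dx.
\cos{\left(1 \right)}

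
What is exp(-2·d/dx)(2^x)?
2^{x - 2}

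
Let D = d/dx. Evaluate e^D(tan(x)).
\tan{\left(x + 1 \right)}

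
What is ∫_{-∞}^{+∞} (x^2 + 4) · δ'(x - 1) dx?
-2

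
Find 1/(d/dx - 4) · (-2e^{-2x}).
\frac{e^{- 2 x}}{3}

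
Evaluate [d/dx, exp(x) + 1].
e^{x}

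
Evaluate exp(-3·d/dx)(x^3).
x^{3} - 9 x^{2} + 27 x - 27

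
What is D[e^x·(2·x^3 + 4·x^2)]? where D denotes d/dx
2 x \left(x^{2} + 5 x + 4\right) e^{x}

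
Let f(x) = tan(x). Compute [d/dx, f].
\frac{1}{\cos^{2}{\left(x \right)}}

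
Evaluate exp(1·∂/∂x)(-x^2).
- x^{2} - 2 x - 1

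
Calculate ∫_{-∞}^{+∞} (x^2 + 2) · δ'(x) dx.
0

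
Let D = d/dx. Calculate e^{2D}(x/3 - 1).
\frac{x}{3} - \frac{1}{3}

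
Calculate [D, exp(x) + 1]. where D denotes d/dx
e^{x}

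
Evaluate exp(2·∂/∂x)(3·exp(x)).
3 e^{x + 2}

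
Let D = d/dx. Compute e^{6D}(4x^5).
4 x^{5} + 120 x^{4} + 1440 x^{3} + 8640 x^{2} + 25920 x + 31104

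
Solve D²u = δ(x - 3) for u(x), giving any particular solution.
\frac{|x - 3|}{2}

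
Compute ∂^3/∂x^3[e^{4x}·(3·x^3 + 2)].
\left(192 x^{3} + 432 x^{2} + 216 x + 146\right) e^{4 x}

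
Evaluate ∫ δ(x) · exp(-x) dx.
1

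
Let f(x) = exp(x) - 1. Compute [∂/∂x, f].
e^{x}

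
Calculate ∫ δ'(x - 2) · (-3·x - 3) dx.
3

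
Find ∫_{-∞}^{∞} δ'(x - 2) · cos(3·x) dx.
3 \sin{\left(6 \right)}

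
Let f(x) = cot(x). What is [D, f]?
- \frac{1}{\sin^{2}{\left(x \right)}}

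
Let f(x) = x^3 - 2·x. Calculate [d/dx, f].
3 x^{2} - 2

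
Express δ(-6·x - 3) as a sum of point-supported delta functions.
\frac{\delta(x + 1/2)}{6}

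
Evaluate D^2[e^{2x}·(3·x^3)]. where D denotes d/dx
6 x \left(2 x^{2} + 6 x + 3\right) e^{2 x}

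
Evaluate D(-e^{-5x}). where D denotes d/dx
5 e^{- 5 x}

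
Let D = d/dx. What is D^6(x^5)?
0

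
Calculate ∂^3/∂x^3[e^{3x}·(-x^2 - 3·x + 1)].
\left(- 27 x^{2} - 135 x - 72\right) e^{3 x}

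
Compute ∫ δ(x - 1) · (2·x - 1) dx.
1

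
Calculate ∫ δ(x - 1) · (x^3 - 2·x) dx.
-1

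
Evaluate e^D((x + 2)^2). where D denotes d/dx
x^{2} + 6 x + 9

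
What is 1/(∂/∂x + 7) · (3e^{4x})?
\frac{3 e^{4 x}}{11}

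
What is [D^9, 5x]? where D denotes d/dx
45D^{8}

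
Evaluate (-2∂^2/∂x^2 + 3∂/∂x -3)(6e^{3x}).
- 72 e^{3 x}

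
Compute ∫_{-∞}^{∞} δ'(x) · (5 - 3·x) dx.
3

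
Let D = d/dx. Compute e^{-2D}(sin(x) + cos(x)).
\sqrt{2} \cos{\left(- x + \frac{\pi}{4} + 2 \right)}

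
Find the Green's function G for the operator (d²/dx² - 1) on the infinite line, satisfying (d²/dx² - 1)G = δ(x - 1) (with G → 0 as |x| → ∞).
-\frac{e^{-|x - 1|}}{2}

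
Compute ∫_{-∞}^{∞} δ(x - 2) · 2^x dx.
4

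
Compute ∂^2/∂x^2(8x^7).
336 x^{5}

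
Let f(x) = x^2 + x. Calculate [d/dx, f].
2 x + 1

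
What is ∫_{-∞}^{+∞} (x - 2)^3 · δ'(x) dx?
-12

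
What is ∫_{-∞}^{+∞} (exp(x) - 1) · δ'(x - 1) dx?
- e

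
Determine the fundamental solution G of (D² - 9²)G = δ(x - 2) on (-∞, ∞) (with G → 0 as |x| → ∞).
-\frac{e^{-9|x - 2|}}{18}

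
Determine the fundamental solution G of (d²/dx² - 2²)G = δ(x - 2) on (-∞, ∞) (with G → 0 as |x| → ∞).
-\frac{e^{-2|x - 2|}}{4}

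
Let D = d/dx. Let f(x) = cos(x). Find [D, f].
- \sin{\left(x \right)}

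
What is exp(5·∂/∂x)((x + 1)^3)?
x^{3} + 18 x^{2} + 108 x + 216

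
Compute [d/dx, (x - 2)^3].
3 \left(x - 2\right)^{2}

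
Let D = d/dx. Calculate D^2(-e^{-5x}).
- 25 e^{- 5 x}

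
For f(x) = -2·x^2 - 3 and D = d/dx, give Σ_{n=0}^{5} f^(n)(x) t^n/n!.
- 2 t^{2} - 4 t x - 2 x^{2} - 3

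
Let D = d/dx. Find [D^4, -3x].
-12D^{3}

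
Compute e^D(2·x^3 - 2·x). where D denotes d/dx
2 x \left(x^{2} + 3 x + 2\right)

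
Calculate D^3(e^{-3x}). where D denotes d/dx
- 27 e^{- 3 x}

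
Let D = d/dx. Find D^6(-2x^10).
- 302400 x^{4}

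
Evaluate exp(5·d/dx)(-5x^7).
- 5 x^{7} - 175 x^{6} - 2625 x^{5} - 21875 x^{4} - 109375 x^{3} - 328125 x^{2} - 546875 x - 390625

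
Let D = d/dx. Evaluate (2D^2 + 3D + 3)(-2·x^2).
- 6 x^{2} - 12 x - 8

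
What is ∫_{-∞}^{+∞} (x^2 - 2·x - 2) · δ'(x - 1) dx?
0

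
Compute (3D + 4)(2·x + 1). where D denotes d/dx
8 x + 10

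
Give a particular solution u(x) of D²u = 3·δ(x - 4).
\frac{3|x - 4|}{2}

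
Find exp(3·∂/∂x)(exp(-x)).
e^{- x - 3}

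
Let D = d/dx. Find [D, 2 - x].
-1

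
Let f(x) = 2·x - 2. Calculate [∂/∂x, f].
2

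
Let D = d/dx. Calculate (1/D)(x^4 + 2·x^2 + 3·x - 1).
\frac{x^{5}}{5} + \frac{2 x^{3}}{3} + \frac{3 x^{2}}{2} - x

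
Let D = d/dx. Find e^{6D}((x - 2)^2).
x^{2} + 8 x + 16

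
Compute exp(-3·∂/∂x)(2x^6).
2 x^{6} - 36 x^{5} + 270 x^{4} - 1080 x^{3} + 2430 x^{2} - 2916 x + 1458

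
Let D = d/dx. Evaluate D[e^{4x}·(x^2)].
2 x \left(2 x + 1\right) e^{4 x}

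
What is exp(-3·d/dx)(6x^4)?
6 x^{4} - 72 x^{3} + 324 x^{2} - 648 x + 486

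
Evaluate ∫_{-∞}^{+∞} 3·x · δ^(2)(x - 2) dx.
0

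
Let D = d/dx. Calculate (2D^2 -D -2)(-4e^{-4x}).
- 136 e^{- 4 x}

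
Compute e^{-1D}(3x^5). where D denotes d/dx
3 x^{5} - 15 x^{4} + 30 x^{3} - 30 x^{2} + 15 x - 3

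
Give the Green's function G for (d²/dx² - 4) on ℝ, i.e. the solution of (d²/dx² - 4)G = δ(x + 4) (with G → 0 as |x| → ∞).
-\frac{e^{-2|x + 4|}}{4}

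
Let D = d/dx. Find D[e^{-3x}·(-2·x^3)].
6 x^{2} \left(x - 1\right) e^{- 3 x}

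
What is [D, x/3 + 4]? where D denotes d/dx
\frac{1}{3}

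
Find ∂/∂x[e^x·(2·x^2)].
2 x \left(x + 2\right) e^{x}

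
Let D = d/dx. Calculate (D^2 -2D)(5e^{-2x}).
40 e^{- 2 x}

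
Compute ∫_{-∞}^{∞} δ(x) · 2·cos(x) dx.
2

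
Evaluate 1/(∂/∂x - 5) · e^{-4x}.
- \frac{e^{- 4 x}}{9}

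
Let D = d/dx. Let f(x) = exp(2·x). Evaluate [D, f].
2 e^{2 x}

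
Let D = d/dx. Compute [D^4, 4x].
16D^{3}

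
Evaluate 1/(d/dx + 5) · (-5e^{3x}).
- \frac{5 e^{3 x}}{8}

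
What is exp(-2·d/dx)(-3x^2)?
- 3 x^{2} + 12 x - 12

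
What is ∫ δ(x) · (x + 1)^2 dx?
1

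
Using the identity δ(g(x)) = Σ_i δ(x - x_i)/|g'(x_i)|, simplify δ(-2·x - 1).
\frac{\delta(x + 1/2)}{2}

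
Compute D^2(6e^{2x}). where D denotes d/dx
24 e^{2 x}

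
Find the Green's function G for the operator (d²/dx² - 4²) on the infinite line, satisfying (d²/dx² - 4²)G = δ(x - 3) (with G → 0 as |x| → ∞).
-\frac{e^{-4|x - 3|}}{8}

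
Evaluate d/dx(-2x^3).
- 6 x^{2}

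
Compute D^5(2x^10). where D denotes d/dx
60480 x^{5}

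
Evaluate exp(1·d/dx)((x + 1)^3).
x^{3} + 6 x^{2} + 12 x + 8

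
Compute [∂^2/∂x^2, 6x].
12\frac{d}{dx}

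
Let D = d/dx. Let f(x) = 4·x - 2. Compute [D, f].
4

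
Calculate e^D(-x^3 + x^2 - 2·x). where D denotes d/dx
- x^{3} - 2 x^{2} - 3 x - 2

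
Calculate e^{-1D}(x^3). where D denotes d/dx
x^{3} - 3 x^{2} + 3 x - 1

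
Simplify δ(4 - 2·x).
\frac{\delta(x - 2)}{2}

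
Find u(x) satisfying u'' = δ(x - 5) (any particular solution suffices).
\frac{|x - 5|}{2}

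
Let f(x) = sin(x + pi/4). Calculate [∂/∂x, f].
\cos{\left(x + \frac{\pi}{4} \right)}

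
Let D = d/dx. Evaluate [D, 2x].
2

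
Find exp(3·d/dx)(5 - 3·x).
- 3 x - 4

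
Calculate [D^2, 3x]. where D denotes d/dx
6D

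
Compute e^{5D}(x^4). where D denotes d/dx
x^{4} + 20 x^{3} + 150 x^{2} + 500 x + 625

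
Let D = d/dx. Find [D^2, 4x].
8D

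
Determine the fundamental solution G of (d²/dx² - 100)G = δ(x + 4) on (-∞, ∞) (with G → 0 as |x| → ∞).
-\frac{e^{-10|x + 4|}}{20}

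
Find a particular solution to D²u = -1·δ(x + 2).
-\frac{|x + 2|}{2}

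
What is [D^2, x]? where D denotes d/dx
2D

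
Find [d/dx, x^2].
2 x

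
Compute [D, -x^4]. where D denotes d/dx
- 4 x^{3}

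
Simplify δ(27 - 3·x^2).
\frac{\delta(x - 3) + \delta(x + 3)}{18}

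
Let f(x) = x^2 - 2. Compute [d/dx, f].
2 x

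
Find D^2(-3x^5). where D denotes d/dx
- 60 x^{3}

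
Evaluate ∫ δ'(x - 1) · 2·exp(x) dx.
- 2 e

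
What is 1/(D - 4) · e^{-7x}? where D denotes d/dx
- \frac{e^{- 7 x}}{11}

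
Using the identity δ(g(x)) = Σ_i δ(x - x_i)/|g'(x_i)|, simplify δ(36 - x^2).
\frac{\delta(x - 6) + \delta(x + 6)}{12}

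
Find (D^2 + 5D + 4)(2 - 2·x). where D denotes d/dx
- 8 x - 2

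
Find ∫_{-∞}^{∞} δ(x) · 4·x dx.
0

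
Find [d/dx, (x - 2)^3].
3 \left(x - 2\right)^{2}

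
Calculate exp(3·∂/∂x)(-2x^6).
- 2 x^{6} - 36 x^{5} - 270 x^{4} - 1080 x^{3} - 2430 x^{2} - 2916 x - 1458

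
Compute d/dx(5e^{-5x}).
- 25 e^{- 5 x}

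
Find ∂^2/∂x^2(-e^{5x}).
- 25 e^{5 x}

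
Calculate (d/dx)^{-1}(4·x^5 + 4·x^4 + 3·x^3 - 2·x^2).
\frac{2 x^{6}}{3} + \frac{4 x^{5}}{5} + \frac{3 x^{4}}{4} - \frac{2 x^{3}}{3}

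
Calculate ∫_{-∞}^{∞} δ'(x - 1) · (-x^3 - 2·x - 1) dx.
5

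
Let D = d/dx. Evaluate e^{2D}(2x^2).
2 x^{2} + 8 x + 8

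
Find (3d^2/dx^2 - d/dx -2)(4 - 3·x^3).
6 x^{3} + 9 x^{2} - 54 x - 8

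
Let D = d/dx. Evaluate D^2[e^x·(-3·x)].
3 \left(- x - 2\right) e^{x}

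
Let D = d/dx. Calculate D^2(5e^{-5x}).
125 e^{- 5 x}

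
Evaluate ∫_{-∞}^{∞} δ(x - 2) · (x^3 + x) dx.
10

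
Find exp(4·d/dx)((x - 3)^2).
x^{2} + 2 x + 1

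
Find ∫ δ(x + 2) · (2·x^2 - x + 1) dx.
11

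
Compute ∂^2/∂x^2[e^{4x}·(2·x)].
\left(32 x + 16\right) e^{4 x}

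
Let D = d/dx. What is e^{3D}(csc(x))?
\csc{\left(x + 3 \right)}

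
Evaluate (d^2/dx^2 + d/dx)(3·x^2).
6 x + 6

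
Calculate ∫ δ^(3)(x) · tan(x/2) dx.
- \frac{1}{4}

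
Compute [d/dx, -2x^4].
- 8 x^{3}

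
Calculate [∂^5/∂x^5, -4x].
-20\frac{d^{4}}{dx^{4}}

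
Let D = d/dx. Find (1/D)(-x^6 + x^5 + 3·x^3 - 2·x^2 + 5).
- \frac{x^{7}}{7} + \frac{x^{6}}{6} + \frac{3 x^{4}}{4} - \frac{2 x^{3}}{3} + 5 x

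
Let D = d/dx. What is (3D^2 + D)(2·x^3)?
6 x \left(x + 6\right)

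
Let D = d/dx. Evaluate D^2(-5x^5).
- 100 x^{3}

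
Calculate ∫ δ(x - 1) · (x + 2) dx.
3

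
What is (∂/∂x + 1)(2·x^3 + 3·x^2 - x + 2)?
2 x^{3} + 9 x^{2} + 5 x + 1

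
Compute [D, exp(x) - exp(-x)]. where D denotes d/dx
2 \cosh{\left(x \right)}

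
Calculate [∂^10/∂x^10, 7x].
70\frac{d^{9}}{dx^{9}}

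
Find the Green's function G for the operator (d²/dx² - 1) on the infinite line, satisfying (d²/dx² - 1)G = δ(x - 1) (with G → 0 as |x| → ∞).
-\frac{e^{-|x - 1|}}{2}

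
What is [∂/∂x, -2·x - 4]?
-2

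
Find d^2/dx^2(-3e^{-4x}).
- 48 e^{- 4 x}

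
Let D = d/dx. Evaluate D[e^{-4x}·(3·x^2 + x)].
\left(- 12 x^{2} + 2 x + 1\right) e^{- 4 x}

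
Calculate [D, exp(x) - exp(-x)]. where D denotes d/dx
2 \cosh{\left(x \right)}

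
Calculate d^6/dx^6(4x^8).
80640 x^{2}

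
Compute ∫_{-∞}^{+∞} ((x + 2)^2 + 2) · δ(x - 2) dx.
18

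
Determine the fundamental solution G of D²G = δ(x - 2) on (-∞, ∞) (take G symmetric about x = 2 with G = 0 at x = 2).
\frac{|x - 2|}{2}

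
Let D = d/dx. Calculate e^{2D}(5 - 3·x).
- 3 x - 1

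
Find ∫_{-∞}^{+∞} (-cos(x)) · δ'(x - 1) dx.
- \sin{\left(1 \right)}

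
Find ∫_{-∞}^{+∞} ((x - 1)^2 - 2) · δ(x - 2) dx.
-1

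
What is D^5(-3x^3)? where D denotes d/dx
0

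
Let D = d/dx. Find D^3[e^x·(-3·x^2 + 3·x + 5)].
\left(- 3 x^{2} - 15 x - 4\right) e^{x}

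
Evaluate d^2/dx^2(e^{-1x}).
e^{- x}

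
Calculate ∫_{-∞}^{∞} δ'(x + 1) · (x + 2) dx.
-1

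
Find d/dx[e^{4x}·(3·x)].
\left(12 x + 3\right) e^{4 x}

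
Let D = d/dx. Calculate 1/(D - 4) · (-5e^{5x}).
- 5 e^{5 x}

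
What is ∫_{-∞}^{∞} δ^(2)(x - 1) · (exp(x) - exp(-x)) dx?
2 \sinh{\left(1 \right)}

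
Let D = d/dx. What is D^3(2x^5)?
120 x^{2}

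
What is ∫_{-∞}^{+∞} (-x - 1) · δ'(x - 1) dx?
1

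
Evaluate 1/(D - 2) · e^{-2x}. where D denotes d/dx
- \frac{e^{- 2 x}}{4}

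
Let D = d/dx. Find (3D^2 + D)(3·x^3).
9 x \left(x + 6\right)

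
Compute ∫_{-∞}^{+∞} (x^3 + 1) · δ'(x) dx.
0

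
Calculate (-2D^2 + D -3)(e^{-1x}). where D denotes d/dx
- 6 e^{- x}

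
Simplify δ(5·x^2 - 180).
\frac{\delta(x - 6) + \delta(x + 6)}{60}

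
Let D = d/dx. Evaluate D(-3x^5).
- 15 x^{4}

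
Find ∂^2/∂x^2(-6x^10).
- 540 x^{8}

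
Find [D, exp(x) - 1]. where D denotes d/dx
e^{x}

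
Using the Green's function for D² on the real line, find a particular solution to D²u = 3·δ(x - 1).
\frac{3|x - 1|}{2}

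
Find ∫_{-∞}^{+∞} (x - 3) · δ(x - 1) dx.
-2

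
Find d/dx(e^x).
e^{x}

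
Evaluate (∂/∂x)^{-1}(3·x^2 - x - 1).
x^{3} - \frac{x^{2}}{2} - x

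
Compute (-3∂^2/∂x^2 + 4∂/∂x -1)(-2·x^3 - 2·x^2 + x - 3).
2 x^{3} - 22 x^{2} + 19 x + 19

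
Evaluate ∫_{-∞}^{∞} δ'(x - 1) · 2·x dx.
-2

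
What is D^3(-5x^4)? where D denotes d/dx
- 120 x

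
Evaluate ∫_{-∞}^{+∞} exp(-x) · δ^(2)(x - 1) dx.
e^{-1}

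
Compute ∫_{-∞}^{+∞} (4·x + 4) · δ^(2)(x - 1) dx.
0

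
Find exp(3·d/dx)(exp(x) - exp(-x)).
2 \sinh{\left(x + 3 \right)}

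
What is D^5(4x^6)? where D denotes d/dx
2880 x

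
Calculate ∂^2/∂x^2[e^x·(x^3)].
x \left(x^{2} + 6 x + 6\right) e^{x}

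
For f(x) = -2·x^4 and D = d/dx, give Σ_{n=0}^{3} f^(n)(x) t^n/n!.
2 x \left(- 4 t^{3} - 6 t^{2} x - 4 t x^{2} - x^{3}\right)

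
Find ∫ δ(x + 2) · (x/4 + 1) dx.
\frac{1}{2}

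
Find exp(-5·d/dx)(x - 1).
x - 6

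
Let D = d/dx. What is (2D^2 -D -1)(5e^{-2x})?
45 e^{- 2 x}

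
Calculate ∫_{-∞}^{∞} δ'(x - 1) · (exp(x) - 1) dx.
- e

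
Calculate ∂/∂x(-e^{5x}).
- 5 e^{5 x}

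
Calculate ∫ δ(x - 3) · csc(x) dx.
\csc{\left(3 \right)}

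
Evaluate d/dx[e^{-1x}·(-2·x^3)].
2 x^{2} \left(x - 3\right) e^{- x}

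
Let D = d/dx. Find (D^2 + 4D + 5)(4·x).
20 x + 16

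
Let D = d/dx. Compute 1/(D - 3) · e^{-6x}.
- \frac{e^{- 6 x}}{9}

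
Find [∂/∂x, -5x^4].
- 20 x^{3}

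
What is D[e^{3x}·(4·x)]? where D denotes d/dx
\left(12 x + 4\right) e^{3 x}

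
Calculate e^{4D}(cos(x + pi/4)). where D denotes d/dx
\cos{\left(x + \frac{\pi}{4} + 4 \right)}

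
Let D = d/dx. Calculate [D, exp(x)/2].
\frac{e^{x}}{2}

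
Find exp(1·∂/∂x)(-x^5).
- x^{5} - 5 x^{4} - 10 x^{3} - 10 x^{2} - 5 x - 1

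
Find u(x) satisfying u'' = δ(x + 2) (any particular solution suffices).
\frac{|x + 2|}{2}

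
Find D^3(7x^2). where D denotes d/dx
0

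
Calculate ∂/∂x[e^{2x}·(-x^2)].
2 x \left(- x - 1\right) e^{2 x}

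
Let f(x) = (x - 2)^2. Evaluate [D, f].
2 x - 4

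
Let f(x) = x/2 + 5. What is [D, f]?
\frac{1}{2}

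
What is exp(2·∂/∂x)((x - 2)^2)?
x^{2}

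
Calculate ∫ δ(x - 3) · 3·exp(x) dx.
3 e^{3}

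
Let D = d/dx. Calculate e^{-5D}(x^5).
x^{5} - 25 x^{4} + 250 x^{3} - 1250 x^{2} + 3125 x - 3125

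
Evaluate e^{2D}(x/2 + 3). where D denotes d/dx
\frac{x}{2} + 4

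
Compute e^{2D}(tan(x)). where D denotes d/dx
\tan{\left(x + 2 \right)}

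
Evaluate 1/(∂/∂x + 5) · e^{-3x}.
\frac{e^{- 3 x}}{2}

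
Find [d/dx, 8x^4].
32 x^{3}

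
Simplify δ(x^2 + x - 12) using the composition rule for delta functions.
\frac{\delta(x + 4) + \delta(x - 3)}{7}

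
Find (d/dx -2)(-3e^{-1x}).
9 e^{- x}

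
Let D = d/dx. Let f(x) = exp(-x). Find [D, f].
- e^{- x}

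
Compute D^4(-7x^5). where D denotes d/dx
- 840 x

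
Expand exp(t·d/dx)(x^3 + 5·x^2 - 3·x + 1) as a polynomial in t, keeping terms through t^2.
t^{2} \left(3 x + 5\right) + t \left(3 x^{2} + 10 x - 3\right) + x^{3} + 5 x^{2} - 3 x + 1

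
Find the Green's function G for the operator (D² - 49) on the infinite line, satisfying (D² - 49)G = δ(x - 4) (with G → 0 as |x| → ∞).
-\frac{e^{-7|x - 4|}}{14}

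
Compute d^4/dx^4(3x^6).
1080 x^{2}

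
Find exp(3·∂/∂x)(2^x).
2^{x + 3}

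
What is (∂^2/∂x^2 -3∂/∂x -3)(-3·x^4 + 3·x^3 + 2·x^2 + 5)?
9 x^{4} + 27 x^{3} - 69 x^{2} + 6 x - 11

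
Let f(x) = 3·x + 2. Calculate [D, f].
3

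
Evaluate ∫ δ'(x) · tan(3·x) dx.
-3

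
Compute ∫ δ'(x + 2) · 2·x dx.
-2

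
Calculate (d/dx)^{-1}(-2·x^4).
- \frac{2 x^{5}}{5}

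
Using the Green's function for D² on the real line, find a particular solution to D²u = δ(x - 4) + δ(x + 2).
\frac{|x - 4|}{2} + \frac{|x + 2|}{2}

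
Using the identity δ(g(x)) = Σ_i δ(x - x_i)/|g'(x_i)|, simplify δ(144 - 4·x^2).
\frac{\delta(x - 6) + \delta(x + 6)}{48}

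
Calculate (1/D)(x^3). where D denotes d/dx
\frac{x^{4}}{4}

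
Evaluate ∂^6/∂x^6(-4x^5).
0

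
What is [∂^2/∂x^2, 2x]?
4\frac{d}{dx}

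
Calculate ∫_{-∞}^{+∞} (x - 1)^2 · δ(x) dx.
1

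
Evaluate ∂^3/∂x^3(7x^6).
840 x^{3}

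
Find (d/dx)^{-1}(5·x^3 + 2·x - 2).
\frac{5 x^{4}}{4} + x^{2} - 2 x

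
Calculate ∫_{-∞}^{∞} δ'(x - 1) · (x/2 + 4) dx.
- \frac{1}{2}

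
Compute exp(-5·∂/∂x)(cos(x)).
\cos{\left(x - 5 \right)}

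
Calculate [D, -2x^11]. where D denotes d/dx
- 22 x^{10}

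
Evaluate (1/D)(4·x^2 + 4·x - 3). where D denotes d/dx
\frac{4 x^{3}}{3} + 2 x^{2} - 3 x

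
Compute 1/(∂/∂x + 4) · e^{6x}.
\frac{e^{6 x}}{10}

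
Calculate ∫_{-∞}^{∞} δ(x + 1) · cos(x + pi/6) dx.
\sin{\left(1 + \frac{\pi}{3} \right)}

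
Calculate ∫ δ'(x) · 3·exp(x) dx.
-3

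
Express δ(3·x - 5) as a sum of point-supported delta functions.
\frac{\delta(x - 5/3)}{3}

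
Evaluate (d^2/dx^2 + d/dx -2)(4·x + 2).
- 8 x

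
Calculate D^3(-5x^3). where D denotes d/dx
-30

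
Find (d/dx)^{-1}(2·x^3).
\frac{x^{4}}{2}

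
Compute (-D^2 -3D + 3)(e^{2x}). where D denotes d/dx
- 7 e^{2 x}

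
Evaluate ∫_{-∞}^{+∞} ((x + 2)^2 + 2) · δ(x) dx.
6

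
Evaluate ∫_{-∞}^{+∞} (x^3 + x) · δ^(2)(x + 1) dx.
-6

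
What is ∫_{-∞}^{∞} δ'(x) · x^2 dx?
0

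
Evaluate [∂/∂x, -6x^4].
- 24 x^{3}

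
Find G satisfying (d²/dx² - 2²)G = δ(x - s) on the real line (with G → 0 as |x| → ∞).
-\frac{e^{-2|x-s|}}{4}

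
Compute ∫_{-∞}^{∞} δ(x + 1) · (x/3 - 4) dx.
- \frac{13}{3}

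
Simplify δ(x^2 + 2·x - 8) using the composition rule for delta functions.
\frac{\delta(x - 2) + \delta(x + 4)}{6}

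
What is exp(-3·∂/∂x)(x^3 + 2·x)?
x^{3} - 9 x^{2} + 29 x - 33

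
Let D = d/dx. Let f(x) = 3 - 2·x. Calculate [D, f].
-2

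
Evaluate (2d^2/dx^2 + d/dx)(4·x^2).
8 x + 16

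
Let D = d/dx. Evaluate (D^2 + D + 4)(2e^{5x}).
68 e^{5 x}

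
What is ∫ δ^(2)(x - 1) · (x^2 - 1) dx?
2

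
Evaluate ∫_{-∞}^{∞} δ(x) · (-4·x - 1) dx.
-1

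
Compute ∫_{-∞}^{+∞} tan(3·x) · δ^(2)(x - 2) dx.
\frac{18 \tan{\left(6 \right)}}{\cos^{2}{\left(6 \right)}}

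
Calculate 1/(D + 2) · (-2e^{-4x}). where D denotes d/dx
e^{- 4 x}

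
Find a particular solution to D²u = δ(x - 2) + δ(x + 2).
\frac{|x - 2|}{2} + \frac{|x + 2|}{2}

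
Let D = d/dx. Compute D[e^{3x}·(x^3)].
3 x^{2} \left(x + 1\right) e^{3 x}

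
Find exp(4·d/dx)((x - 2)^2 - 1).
x^{2} + 4 x + 3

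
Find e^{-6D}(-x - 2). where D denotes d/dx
4 - x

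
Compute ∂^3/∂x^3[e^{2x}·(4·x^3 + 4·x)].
\left(32 x^{3} + 144 x^{2} + 176 x + 72\right) e^{2 x}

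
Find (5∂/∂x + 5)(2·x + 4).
10 x + 30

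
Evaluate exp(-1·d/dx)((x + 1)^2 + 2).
x^{2} + 2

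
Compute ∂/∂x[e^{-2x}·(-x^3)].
x^{2} \left(2 x - 3\right) e^{- 2 x}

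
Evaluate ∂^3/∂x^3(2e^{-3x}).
- 54 e^{- 3 x}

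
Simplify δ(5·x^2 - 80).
\frac{\delta(x - 4) + \delta(x + 4)}{40}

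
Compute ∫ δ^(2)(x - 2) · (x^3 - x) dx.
12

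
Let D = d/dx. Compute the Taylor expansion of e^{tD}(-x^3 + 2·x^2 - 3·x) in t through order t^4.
- t^{3} - t^{2} \left(3 x - 2\right) - t \left(3 x^{2} - 4 x + 3\right) - x^{3} + 2 x^{2} - 3 x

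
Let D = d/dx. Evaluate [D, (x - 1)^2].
2 x - 2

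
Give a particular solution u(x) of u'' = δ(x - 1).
\frac{|x - 1|}{2}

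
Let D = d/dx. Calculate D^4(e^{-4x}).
256 e^{- 4 x}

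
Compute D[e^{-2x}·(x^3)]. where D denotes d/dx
x^{2} \left(3 - 2 x\right) e^{- 2 x}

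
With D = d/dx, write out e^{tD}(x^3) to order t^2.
x \left(3 t^{2} + 3 t x + x^{2}\right)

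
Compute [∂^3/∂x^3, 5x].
15\frac{d^{2}}{dx^{2}}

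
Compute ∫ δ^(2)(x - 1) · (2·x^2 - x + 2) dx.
4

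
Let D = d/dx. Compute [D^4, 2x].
8D^{3}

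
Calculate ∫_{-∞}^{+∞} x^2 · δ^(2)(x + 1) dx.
2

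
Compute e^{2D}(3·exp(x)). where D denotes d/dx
3 e^{x + 2}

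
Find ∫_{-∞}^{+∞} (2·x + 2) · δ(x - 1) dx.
4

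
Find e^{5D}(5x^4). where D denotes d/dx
5 x^{4} + 100 x^{3} + 750 x^{2} + 2500 x + 3125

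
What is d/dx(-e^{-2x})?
2 e^{- 2 x}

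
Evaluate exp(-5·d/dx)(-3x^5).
- 3 x^{5} + 75 x^{4} - 750 x^{3} + 3750 x^{2} - 9375 x + 9375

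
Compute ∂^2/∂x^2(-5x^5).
- 100 x^{3}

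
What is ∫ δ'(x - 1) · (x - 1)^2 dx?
0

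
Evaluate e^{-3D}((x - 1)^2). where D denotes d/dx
x^{2} - 8 x + 16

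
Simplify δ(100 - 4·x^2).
\frac{\delta(x - 5) + \delta(x + 5)}{40}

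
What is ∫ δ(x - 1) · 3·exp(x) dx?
3 e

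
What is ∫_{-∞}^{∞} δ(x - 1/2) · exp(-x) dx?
e^{- \frac{1}{2}}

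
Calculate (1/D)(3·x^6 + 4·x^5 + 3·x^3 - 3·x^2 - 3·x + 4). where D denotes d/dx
\frac{3 x^{7}}{7} + \frac{2 x^{6}}{3} + \frac{3 x^{4}}{4} - x^{3} - \frac{3 x^{2}}{2} + 4 x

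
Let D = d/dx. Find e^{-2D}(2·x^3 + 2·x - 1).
2 x^{3} - 12 x^{2} + 26 x - 21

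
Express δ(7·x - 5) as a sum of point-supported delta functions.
\frac{\delta(x - 5/7)}{7}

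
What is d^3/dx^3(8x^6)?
960 x^{3}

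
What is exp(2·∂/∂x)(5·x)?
5 x + 10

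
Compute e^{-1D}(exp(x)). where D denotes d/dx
e^{x - 1}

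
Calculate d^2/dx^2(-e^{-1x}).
- e^{- x}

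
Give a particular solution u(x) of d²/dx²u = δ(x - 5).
\frac{|x - 5|}{2}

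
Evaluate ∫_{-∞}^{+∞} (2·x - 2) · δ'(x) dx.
-2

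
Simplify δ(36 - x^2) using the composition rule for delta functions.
\frac{\delta(x - 6) + \delta(x + 6)}{12}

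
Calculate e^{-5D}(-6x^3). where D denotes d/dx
- 6 x^{3} + 90 x^{2} - 450 x + 750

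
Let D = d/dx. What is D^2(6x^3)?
36 x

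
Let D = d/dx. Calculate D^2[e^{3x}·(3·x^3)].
9 x \left(3 x^{2} + 6 x + 2\right) e^{3 x}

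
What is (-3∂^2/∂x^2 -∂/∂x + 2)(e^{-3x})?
- 22 e^{- 3 x}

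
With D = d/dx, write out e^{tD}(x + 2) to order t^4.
t + x + 2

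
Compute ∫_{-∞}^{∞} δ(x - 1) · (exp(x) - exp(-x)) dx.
2 \sinh{\left(1 \right)}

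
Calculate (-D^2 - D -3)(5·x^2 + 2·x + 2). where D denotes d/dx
- 15 x^{2} - 16 x - 18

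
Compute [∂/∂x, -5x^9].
- 45 x^{8}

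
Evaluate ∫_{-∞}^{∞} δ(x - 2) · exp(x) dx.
e^{2}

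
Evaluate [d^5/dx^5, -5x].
-25\frac{d^{4}}{dx^{4}}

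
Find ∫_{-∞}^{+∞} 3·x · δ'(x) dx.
-3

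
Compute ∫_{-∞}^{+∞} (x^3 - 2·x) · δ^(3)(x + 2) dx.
-6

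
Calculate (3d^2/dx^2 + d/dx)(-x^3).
3 x \left(- x - 6\right)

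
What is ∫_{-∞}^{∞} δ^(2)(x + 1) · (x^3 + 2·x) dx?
-6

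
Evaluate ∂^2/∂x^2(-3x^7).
- 126 x^{5}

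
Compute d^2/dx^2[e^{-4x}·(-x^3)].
2 x \left(- 8 x^{2} + 12 x - 3\right) e^{- 4 x}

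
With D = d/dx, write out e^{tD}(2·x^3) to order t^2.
2 x \left(3 t^{2} + 3 t x + x^{2}\right)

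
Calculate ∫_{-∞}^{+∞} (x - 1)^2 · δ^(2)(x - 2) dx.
2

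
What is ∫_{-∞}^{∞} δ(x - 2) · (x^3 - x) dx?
6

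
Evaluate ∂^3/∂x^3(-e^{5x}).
- 125 e^{5 x}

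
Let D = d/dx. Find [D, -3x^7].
- 21 x^{6}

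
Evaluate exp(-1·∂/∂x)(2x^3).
2 x^{3} - 6 x^{2} + 6 x - 2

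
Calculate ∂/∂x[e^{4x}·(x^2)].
2 x \left(2 x + 1\right) e^{4 x}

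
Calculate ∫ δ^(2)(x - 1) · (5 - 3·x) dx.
0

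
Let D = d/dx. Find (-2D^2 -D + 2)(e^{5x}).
- 53 e^{5 x}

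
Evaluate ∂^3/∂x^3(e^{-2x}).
- 8 e^{- 2 x}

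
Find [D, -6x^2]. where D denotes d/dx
- 12 x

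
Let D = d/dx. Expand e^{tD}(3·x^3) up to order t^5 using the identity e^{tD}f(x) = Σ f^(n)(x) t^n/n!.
3 t^{3} + 9 t^{2} x + 9 t x^{2} + 3 x^{3}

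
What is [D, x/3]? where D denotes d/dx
\frac{1}{3}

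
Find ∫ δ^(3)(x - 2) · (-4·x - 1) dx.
0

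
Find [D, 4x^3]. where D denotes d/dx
12 x^{2}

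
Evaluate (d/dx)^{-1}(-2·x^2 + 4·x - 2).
- \frac{2 x^{3}}{3} + 2 x^{2} - 2 x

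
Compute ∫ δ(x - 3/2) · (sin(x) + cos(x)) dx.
\sqrt{2} \sin{\left(\frac{\pi}{4} + \frac{3}{2} \right)}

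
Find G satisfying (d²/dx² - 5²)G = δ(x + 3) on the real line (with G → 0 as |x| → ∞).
-\frac{e^{-5|x + 3|}}{10}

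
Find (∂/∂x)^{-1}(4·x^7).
\frac{x^{8}}{2}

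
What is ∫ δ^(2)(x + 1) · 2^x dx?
\frac{\log{\left(2 \right)}^{2}}{2}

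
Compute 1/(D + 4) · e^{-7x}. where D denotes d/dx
- \frac{e^{- 7 x}}{3}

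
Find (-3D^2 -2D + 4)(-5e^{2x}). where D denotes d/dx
60 e^{2 x}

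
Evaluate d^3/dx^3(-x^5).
- 60 x^{2}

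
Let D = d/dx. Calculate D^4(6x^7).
5040 x^{3}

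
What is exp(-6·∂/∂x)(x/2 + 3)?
\frac{x}{2}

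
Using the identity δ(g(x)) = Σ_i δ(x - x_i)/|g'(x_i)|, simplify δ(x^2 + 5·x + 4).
\frac{\delta(x + 4) + \delta(x + 1)}{3}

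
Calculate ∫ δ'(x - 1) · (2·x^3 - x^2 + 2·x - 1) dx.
-6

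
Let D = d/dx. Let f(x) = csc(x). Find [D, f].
- \cot{\left(x \right)} \csc{\left(x \right)}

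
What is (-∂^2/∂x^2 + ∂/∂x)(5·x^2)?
10 x - 10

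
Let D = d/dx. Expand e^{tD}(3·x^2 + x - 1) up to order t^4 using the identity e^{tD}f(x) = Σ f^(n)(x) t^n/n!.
3 t^{2} + t \left(6 x + 1\right) + 3 x^{2} + x - 1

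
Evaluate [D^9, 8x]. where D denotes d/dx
72D^{8}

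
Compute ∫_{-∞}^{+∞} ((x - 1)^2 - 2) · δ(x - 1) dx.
-2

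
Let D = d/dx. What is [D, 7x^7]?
49 x^{6}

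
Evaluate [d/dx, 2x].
2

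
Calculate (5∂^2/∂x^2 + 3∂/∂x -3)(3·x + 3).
- 9 x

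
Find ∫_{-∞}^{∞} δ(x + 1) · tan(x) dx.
- \tan{\left(1 \right)}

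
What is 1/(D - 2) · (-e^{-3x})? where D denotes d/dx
\frac{e^{- 3 x}}{5}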